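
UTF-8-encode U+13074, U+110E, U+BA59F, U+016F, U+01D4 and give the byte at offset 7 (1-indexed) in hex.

0x8E

1-indexed offset 7 is 0-indexed offset 6.
U+13074 → 4-byte form F0 93 81 B4 at offsets 0–3.
U+110E → 3-byte form E1 84 8E at offsets 4–6.
Offset 6 falls in char 2's range; it's byte 3 of E1 84 8E = 0x8E.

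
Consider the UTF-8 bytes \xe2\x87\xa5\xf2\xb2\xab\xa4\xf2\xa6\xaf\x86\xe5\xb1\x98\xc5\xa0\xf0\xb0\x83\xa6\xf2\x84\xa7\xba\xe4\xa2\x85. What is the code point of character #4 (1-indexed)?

Offset 0: leading byte 0xE2 = 11100010 → 3-byte char #1 = E2 87 A5.
Offset 3: leading byte 0xF2 = 11110010 → 4-byte char #2 = F2 B2 AB A4.
Offset 7: leading byte 0xF2 = 11110010 → 4-byte char #3 = F2 A6 AF 86.
Offset 11: leading byte 0xE5 = 11100101 → 3-byte char #4 = E5 B1 98.
Leading byte 0xE5 = 11100101 matches 1110xxxx → 3-byte sequence.
Byte 1: 0xE5 = 11100101, payload 0101 (4 bits).
Byte 2: 0xB1 = 10110001 (10xxxxxx ✓), payload 110001.
Byte 3: 0x98 = 10011000 (10xxxxxx ✓), payload 011000.
Concatenate: 0101110001011000 = 0x5C58 (16 bits → U+5C58).

U+5C58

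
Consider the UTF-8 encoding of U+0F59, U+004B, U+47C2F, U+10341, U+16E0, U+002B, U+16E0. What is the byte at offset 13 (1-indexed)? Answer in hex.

1-indexed offset 13 is 0-indexed offset 12.
U+0F59 → 3-byte form E0 BD 99 at offsets 0–2.
U+004B → 1-byte form 4B at offsets 3–3.
U+47C2F → 4-byte form F1 87 B0 AF at offsets 4–7.
U+10341 → 4-byte form F0 90 8D 81 at offsets 8–11.
U+16E0 → 3-byte form E1 9B A0 at offsets 12–14.
Offset 12 falls in char 5's range; it's byte 1 of E1 9B A0 = 0xE1.

0xE1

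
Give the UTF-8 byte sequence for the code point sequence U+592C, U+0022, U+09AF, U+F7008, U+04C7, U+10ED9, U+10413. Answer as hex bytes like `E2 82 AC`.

U+592C: 3-byte form → E5 A4 AC.
U+0022: 1-byte form → 22.
U+09AF: 3-byte form → E0 A6 AF.
U+F7008: 4-byte form → F3 B7 80 88.
U+04C7: 2-byte form → D3 87.
U+10ED9: 4-byte form → F0 90 BB 99.
U+10413: 4-byte form → F0 90 90 93.
Concatenated (21 bytes): E5 A4 AC 22 E0 A6 AF F3 B7 80 88 D3 87 F0 90 BB 99 F0 90 90 93.

E5 A4 AC 22 E0 A6 AF F3 B7 80 88 D3 87 F0 90 BB 99 F0 90 90 93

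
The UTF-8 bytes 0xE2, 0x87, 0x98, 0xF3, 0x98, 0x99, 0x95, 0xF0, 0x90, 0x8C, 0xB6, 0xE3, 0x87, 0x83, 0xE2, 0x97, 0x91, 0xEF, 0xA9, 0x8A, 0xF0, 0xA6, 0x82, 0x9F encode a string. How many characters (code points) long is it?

7

Byte at offset 0: 0xE2 = 11100010 → 3-byte char (#1). Advance 3.
Byte at offset 3: 0xF3 = 11110011 → 4-byte char (#2). Advance 4.
Byte at offset 7: 0xF0 = 11110000 → 4-byte char (#3). Advance 4.
Byte at offset 11: 0xE3 = 11100011 → 3-byte char (#4). Advance 3.
Byte at offset 14: 0xE2 = 11100010 → 3-byte char (#5). Advance 3.
Byte at offset 17: 0xEF = 11101111 → 3-byte char (#6). Advance 3.
Byte at offset 20: 0xF0 = 11110000 → 4-byte char (#7). Advance 4.
Reached end at offset 24 after 7 code points.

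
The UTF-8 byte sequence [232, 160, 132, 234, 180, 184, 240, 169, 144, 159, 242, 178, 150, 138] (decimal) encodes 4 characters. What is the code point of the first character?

Offset 0: leading byte 0xE8 = 11101000 → 3-byte char #1 = E8 A0 84.
Leading byte 0xE8 = 11101000 matches 1110xxxx → 3-byte sequence.
Byte 1: 0xE8 = 11101000, payload 1000 (4 bits).
Byte 2: 0xA0 = 10100000 (10xxxxxx ✓), payload 100000.
Byte 3: 0x84 = 10000100 (10xxxxxx ✓), payload 000100.
Concatenate: 1000100000000100 = 0x8804 (16 bits → U+8804).

U+8804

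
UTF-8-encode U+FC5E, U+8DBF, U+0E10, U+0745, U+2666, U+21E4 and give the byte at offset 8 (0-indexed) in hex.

U+FC5E → 3-byte form EF B1 9E at offsets 0–2.
U+8DBF → 3-byte form E8 B6 BF at offsets 3–5.
U+0E10 → 3-byte form E0 B8 90 at offsets 6–8.
Offset 8 falls in char 3's range; it's byte 3 of E0 B8 90 = 0x90.

0x90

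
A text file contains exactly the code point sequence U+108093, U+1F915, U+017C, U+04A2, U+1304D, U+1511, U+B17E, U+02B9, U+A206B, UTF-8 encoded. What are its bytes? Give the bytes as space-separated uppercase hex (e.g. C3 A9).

F4 88 82 93 F0 9F A4 95 C5 BC D2 A2 F0 93 81 8D E1 94 91 EB 85 BE CA B9 F2 A2 81 AB

U+108093: 4-byte form → F4 88 82 93.
U+1F915: 4-byte form → F0 9F A4 95.
U+017C: 2-byte form → C5 BC.
U+04A2: 2-byte form → D2 A2.
U+1304D: 4-byte form → F0 93 81 8D.
U+1511: 3-byte form → E1 94 91.
U+B17E: 3-byte form → EB 85 BE.
U+02B9: 2-byte form → CA B9.
U+A206B: 4-byte form → F2 A2 81 AB.
Concatenated (28 bytes): F4 88 82 93 F0 9F A4 95 C5 BC D2 A2 F0 93 81 8D E1 94 91 EB 85 BE CA B9 F2 A2 81 AB.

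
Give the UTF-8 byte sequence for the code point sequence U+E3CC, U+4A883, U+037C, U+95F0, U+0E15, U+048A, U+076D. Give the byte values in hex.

U+E3CC: 3-byte form → EE 8F 8C.
U+4A883: 4-byte form → F1 8A A2 83.
U+037C: 2-byte form → CD BC.
U+95F0: 3-byte form → E9 97 B0.
U+0E15: 3-byte form → E0 B8 95.
U+048A: 2-byte form → D2 8A.
U+076D: 2-byte form → DD AD.
Concatenated (19 bytes): EE 8F 8C F1 8A A2 83 CD BC E9 97 B0 E0 B8 95 D2 8A DD AD.

EE 8F 8C F1 8A A2 83 CD BC E9 97 B0 E0 B8 95 D2 8A DD AD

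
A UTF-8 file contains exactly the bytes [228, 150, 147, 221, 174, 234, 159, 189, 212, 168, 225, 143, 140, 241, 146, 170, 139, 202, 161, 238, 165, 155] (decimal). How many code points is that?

8

Byte at offset 0: 0xE4 = 11100100 → 3-byte char (#1). Advance 3.
Byte at offset 3: 0xDD = 11011101 → 2-byte char (#2). Advance 2.
Byte at offset 5: 0xEA = 11101010 → 3-byte char (#3). Advance 3.
Byte at offset 8: 0xD4 = 11010100 → 2-byte char (#4). Advance 2.
Byte at offset 10: 0xE1 = 11100001 → 3-byte char (#5). Advance 3.
Byte at offset 13: 0xF1 = 11110001 → 4-byte char (#6). Advance 4.
Byte at offset 17: 0xCA = 11001010 → 2-byte char (#7). Advance 2.
Byte at offset 19: 0xEE = 11101110 → 3-byte char (#8). Advance 3.
Reached end at offset 22 after 8 code points.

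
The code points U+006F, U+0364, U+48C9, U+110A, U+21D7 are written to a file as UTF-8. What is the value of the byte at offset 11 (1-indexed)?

1-indexed offset 11 is 0-indexed offset 10.
U+006F → 1-byte form 6F at offsets 0–0.
U+0364 → 2-byte form CD A4 at offsets 1–2.
U+48C9 → 3-byte form E4 A3 89 at offsets 3–5.
U+110A → 3-byte form E1 84 8A at offsets 6–8.
U+21D7 → 3-byte form E2 87 97 at offsets 9–11.
Offset 10 falls in char 5's range; it's byte 2 of E2 87 97 = 0x87.

0x87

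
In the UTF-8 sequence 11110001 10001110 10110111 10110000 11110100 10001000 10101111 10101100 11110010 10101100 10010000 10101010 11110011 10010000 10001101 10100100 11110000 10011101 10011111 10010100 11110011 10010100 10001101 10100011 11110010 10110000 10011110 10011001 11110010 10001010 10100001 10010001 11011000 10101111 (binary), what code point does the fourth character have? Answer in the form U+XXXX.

U+D0364

Offset 0: leading byte 0xF1 = 11110001 → 4-byte char #1 = F1 8E B7 B0.
Offset 4: leading byte 0xF4 = 11110100 → 4-byte char #2 = F4 88 AF AC.
Offset 8: leading byte 0xF2 = 11110010 → 4-byte char #3 = F2 AC 90 AA.
Offset 12: leading byte 0xF3 = 11110011 → 4-byte char #4 = F3 90 8D A4.
Leading byte 0xF3 = 11110011 matches 11110xxx → 4-byte sequence.
Byte 1: 0xF3 = 11110011, payload 011 (3 bits).
Byte 2: 0x90 = 10010000 (10xxxxxx ✓), payload 010000.
Byte 3: 0x8D = 10001101 (10xxxxxx ✓), payload 001101.
Byte 4: 0xA4 = 10100100 (10xxxxxx ✓), payload 100100.
Concatenate: 011010000001101100100 = 0xD0364 (21 bits → U+D0364).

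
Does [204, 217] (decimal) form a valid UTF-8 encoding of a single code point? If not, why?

invalid (non-continuation byte where continuation expected)

Leading byte 0xCC = 11001100 → 2-byte form.
Byte 2 is 0xD9 = 11011001, which is not 10xxxxxx — expected a continuation byte.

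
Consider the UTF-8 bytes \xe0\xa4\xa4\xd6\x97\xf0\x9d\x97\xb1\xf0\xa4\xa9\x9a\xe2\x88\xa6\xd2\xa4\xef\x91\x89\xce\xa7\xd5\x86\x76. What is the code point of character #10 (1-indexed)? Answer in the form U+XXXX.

U+0076

Offset 0: leading byte 0xE0 = 11100000 → 3-byte char #1 = E0 A4 A4.
Offset 3: leading byte 0xD6 = 11010110 → 2-byte char #2 = D6 97.
Offset 5: leading byte 0xF0 = 11110000 → 4-byte char #3 = F0 9D 97 B1.
Offset 9: leading byte 0xF0 = 11110000 → 4-byte char #4 = F0 A4 A9 9A.
Offset 13: leading byte 0xE2 = 11100010 → 3-byte char #5 = E2 88 A6.
Offset 16: leading byte 0xD2 = 11010010 → 2-byte char #6 = D2 A4.
Offset 18: leading byte 0xEF = 11101111 → 3-byte char #7 = EF 91 89.
Offset 21: leading byte 0xCE = 11001110 → 2-byte char #8 = CE A7.
Offset 23: leading byte 0xD5 = 11010101 → 2-byte char #9 = D5 86.
Offset 25: leading byte 0x76 = 01110110 → 1-byte char #10 = 76.
Leading byte 0x76 = 01110110 matches 0xxxxxxx → 1-byte sequence.
Byte 1: 0x76 = 01110110, payload 1110110 (7 bits).
Concatenate: 1110110 = 0x76 (7 bits → U+0076).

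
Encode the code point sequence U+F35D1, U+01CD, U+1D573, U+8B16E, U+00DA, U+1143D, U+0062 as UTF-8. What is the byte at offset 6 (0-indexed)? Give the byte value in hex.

U+F35D1 → 4-byte form F3 B3 97 91 at offsets 0–3.
U+01CD → 2-byte form C7 8D at offsets 4–5.
U+1D573 → 4-byte form F0 9D 95 B3 at offsets 6–9.
Offset 6 falls in char 3's range; it's byte 1 of F0 9D 95 B3 = 0xF0.

0xF0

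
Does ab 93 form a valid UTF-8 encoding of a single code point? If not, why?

invalid (continuation byte with no leading byte)

Byte 0xAB = 10101011 has the form 10xxxxxx — a continuation byte — but there is no preceding leading byte.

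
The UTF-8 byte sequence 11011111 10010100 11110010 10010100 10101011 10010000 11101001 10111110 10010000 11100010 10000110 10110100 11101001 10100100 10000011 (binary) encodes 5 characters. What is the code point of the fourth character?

U+21B4

Offset 0: leading byte 0xDF = 11011111 → 2-byte char #1 = DF 94.
Offset 2: leading byte 0xF2 = 11110010 → 4-byte char #2 = F2 94 AB 90.
Offset 6: leading byte 0xE9 = 11101001 → 3-byte char #3 = E9 BE 90.
Offset 9: leading byte 0xE2 = 11100010 → 3-byte char #4 = E2 86 B4.
Leading byte 0xE2 = 11100010 matches 1110xxxx → 3-byte sequence.
Byte 1: 0xE2 = 11100010, payload 0010 (4 bits).
Byte 2: 0x86 = 10000110 (10xxxxxx ✓), payload 000110.
Byte 3: 0xB4 = 10110100 (10xxxxxx ✓), payload 110100.
Concatenate: 0010000110110100 = 0x21B4 (16 bits → U+21B4).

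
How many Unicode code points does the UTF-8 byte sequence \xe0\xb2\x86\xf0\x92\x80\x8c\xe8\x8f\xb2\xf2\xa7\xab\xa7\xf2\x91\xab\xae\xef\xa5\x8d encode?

6

Byte at offset 0: 0xE0 = 11100000 → 3-byte char (#1). Advance 3.
Byte at offset 3: 0xF0 = 11110000 → 4-byte char (#2). Advance 4.
Byte at offset 7: 0xE8 = 11101000 → 3-byte char (#3). Advance 3.
Byte at offset 10: 0xF2 = 11110010 → 4-byte char (#4). Advance 4.
Byte at offset 14: 0xF2 = 11110010 → 4-byte char (#5). Advance 4.
Byte at offset 18: 0xEF = 11101111 → 3-byte char (#6). Advance 3.
Reached end at offset 21 after 6 code points.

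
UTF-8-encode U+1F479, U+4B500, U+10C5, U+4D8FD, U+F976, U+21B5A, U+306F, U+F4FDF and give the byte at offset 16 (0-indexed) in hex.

U+1F479 → 4-byte form F0 9F 91 B9 at offsets 0–3.
U+4B500 → 4-byte form F1 8B 94 80 at offsets 4–7.
U+10C5 → 3-byte form E1 83 85 at offsets 8–10.
U+4D8FD → 4-byte form F1 8D A3 BD at offsets 11–14.
U+F976 → 3-byte form EF A5 B6 at offsets 15–17.
Offset 16 falls in char 5's range; it's byte 2 of EF A5 B6 = 0xA5.

0xA5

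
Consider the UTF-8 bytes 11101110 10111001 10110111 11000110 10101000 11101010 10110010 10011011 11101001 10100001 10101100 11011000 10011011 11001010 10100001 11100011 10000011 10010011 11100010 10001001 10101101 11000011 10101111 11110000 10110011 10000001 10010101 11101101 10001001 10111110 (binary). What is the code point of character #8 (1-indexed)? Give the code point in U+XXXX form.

Offset 0: leading byte 0xEE = 11101110 → 3-byte char #1 = EE B9 B7.
Offset 3: leading byte 0xC6 = 11000110 → 2-byte char #2 = C6 A8.
Offset 5: leading byte 0xEA = 11101010 → 3-byte char #3 = EA B2 9B.
Offset 8: leading byte 0xE9 = 11101001 → 3-byte char #4 = E9 A1 AC.
Offset 11: leading byte 0xD8 = 11011000 → 2-byte char #5 = D8 9B.
Offset 13: leading byte 0xCA = 11001010 → 2-byte char #6 = CA A1.
Offset 15: leading byte 0xE3 = 11100011 → 3-byte char #7 = E3 83 93.
Offset 18: leading byte 0xE2 = 11100010 → 3-byte char #8 = E2 89 AD.
Leading byte 0xE2 = 11100010 matches 1110xxxx → 3-byte sequence.
Byte 1: 0xE2 = 11100010, payload 0010 (4 bits).
Byte 2: 0x89 = 10001001 (10xxxxxx ✓), payload 001001.
Byte 3: 0xAD = 10101101 (10xxxxxx ✓), payload 101101.
Concatenate: 0010001001101101 = 0x226D (16 bits → U+226D).

U+226D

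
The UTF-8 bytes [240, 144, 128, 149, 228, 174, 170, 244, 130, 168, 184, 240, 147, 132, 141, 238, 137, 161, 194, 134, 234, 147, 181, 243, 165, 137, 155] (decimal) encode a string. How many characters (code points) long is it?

Byte at offset 0: 0xF0 = 11110000 → 4-byte char (#1). Advance 4.
Byte at offset 4: 0xE4 = 11100100 → 3-byte char (#2). Advance 3.
Byte at offset 7: 0xF4 = 11110100 → 4-byte char (#3). Advance 4.
Byte at offset 11: 0xF0 = 11110000 → 4-byte char (#4). Advance 4.
Byte at offset 15: 0xEE = 11101110 → 3-byte char (#5). Advance 3.
Byte at offset 18: 0xC2 = 11000010 → 2-byte char (#6). Advance 2.
Byte at offset 20: 0xEA = 11101010 → 3-byte char (#7). Advance 3.
Byte at offset 23: 0xF3 = 11110011 → 4-byte char (#8). Advance 4.
Reached end at offset 27 after 8 code points.

8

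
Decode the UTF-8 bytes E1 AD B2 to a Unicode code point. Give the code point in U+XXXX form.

Leading byte 0xE1 = 11100001 matches 1110xxxx → 3-byte sequence.
Byte 1: 0xE1 = 11100001, payload 0001 (4 bits).
Byte 2: 0xAD = 10101101 (10xxxxxx ✓), payload 101101.
Byte 3: 0xB2 = 10110010 (10xxxxxx ✓), payload 110010.
Concatenate: 0001101101110010 = 0x1B72 (16 bits → U+1B72).

U+1B72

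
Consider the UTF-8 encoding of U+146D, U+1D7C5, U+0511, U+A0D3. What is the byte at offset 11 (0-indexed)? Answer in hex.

U+146D → 3-byte form E1 91 AD at offsets 0–2.
U+1D7C5 → 4-byte form F0 9D 9F 85 at offsets 3–6.
U+0511 → 2-byte form D4 91 at offsets 7–8.
U+A0D3 → 3-byte form EA 83 93 at offsets 9–11.
Offset 11 falls in char 4's range; it's byte 3 of EA 83 93 = 0x93.

0x93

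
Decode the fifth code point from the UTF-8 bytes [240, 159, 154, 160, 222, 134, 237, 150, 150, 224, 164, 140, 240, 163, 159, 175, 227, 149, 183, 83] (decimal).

Offset 0: leading byte 0xF0 = 11110000 → 4-byte char #1 = F0 9F 9A A0.
Offset 4: leading byte 0xDE = 11011110 → 2-byte char #2 = DE 86.
Offset 6: leading byte 0xED = 11101101 → 3-byte char #3 = ED 96 96.
Offset 9: leading byte 0xE0 = 11100000 → 3-byte char #4 = E0 A4 8C.
Offset 12: leading byte 0xF0 = 11110000 → 4-byte char #5 = F0 A3 9F AF.
Leading byte 0xF0 = 11110000 matches 11110xxx → 4-byte sequence.
Byte 1: 0xF0 = 11110000, payload 000 (3 bits).
Byte 2: 0xA3 = 10100011 (10xxxxxx ✓), payload 100011.
Byte 3: 0x9F = 10011111 (10xxxxxx ✓), payload 011111.
Byte 4: 0xAF = 10101111 (10xxxxxx ✓), payload 101111.
Concatenate: 000100011011111101111 = 0x237EF (21 bits → U+237EF).

U+237EF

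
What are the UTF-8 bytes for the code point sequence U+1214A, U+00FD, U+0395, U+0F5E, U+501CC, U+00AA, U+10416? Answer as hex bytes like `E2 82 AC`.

U+1214A: 4-byte form → F0 92 85 8A.
U+00FD: 2-byte form → C3 BD.
U+0395: 2-byte form → CE 95.
U+0F5E: 3-byte form → E0 BD 9E.
U+501CC: 4-byte form → F1 90 87 8C.
U+00AA: 2-byte form → C2 AA.
U+10416: 4-byte form → F0 90 90 96.
Concatenated (21 bytes): F0 92 85 8A C3 BD CE 95 E0 BD 9E F1 90 87 8C C2 AA F0 90 90 96.

F0 92 85 8A C3 BD CE 95 E0 BD 9E F1 90 87 8C C2 AA F0 90 90 96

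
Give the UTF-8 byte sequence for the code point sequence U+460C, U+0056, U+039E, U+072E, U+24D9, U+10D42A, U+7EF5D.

U+460C: 3-byte form → E4 98 8C.
U+0056: 1-byte form → 56.
U+039E: 2-byte form → CE 9E.
U+072E: 2-byte form → DC AE.
U+24D9: 3-byte form → E2 93 99.
U+10D42A: 4-byte form → F4 8D 90 AA.
U+7EF5D: 4-byte form → F1 BE BD 9D.
Concatenated (19 bytes): E4 98 8C 56 CE 9E DC AE E2 93 99 F4 8D 90 AA F1 BE BD 9D.

E4 98 8C 56 CE 9E DC AE E2 93 99 F4 8D 90 AA F1 BE BD 9D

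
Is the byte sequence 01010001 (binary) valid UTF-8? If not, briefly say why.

Leading byte 0x51 = 01010001 → 1-byte form.

valid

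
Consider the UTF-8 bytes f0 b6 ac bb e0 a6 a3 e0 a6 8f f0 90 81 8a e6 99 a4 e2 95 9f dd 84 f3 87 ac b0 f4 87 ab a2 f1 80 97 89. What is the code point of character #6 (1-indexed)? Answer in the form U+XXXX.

Offset 0: leading byte 0xF0 = 11110000 → 4-byte char #1 = F0 B6 AC BB.
Offset 4: leading byte 0xE0 = 11100000 → 3-byte char #2 = E0 A6 A3.
Offset 7: leading byte 0xE0 = 11100000 → 3-byte char #3 = E0 A6 8F.
Offset 10: leading byte 0xF0 = 11110000 → 4-byte char #4 = F0 90 81 8A.
Offset 14: leading byte 0xE6 = 11100110 → 3-byte char #5 = E6 99 A4.
Offset 17: leading byte 0xE2 = 11100010 → 3-byte char #6 = E2 95 9F.
Leading byte 0xE2 = 11100010 matches 1110xxxx → 3-byte sequence.
Byte 1: 0xE2 = 11100010, payload 0010 (4 bits).
Byte 2: 0x95 = 10010101 (10xxxxxx ✓), payload 010101.
Byte 3: 0x9F = 10011111 (10xxxxxx ✓), payload 011111.
Concatenate: 0010010101011111 = 0x255F (16 bits → U+255F).

U+255F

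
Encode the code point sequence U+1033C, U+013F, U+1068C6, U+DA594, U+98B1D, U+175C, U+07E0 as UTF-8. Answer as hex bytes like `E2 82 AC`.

F0 90 8C BC C4 BF F4 86 A3 86 F3 9A 96 94 F2 98 AC 9D E1 9D 9C DF A0

U+1033C: 4-byte form → F0 90 8C BC.
U+013F: 2-byte form → C4 BF.
U+1068C6: 4-byte form → F4 86 A3 86.
U+DA594: 4-byte form → F3 9A 96 94.
U+98B1D: 4-byte form → F2 98 AC 9D.
U+175C: 3-byte form → E1 9D 9C.
U+07E0: 2-byte form → DF A0.
Concatenated (23 bytes): F0 90 8C BC C4 BF F4 86 A3 86 F3 9A 96 94 F2 98 AC 9D E1 9D 9C DF A0.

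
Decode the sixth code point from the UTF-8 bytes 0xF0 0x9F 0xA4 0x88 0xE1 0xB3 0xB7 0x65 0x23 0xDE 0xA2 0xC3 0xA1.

Offset 0: leading byte 0xF0 = 11110000 → 4-byte char #1 = F0 9F A4 88.
Offset 4: leading byte 0xE1 = 11100001 → 3-byte char #2 = E1 B3 B7.
Offset 7: leading byte 0x65 = 01100101 → 1-byte char #3 = 65.
Offset 8: leading byte 0x23 = 00100011 → 1-byte char #4 = 23.
Offset 9: leading byte 0xDE = 11011110 → 2-byte char #5 = DE A2.
Offset 11: leading byte 0xC3 = 11000011 → 2-byte char #6 = C3 A1.
Leading byte 0xC3 = 11000011 matches 110xxxxx → 2-byte sequence.
Byte 1: 0xC3 = 11000011, payload 00011 (5 bits).
Byte 2: 0xA1 = 10100001 (10xxxxxx ✓), payload 100001.
Concatenate: 00011100001 = 0xE1 (11 bits → U+00E1).

U+00E1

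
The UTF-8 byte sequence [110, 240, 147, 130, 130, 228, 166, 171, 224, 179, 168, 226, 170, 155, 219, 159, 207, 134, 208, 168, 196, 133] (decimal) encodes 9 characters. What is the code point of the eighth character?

U+0428

Offset 0: leading byte 0x6E = 01101110 → 1-byte char #1 = 6E.
Offset 1: leading byte 0xF0 = 11110000 → 4-byte char #2 = F0 93 82 82.
Offset 5: leading byte 0xE4 = 11100100 → 3-byte char #3 = E4 A6 AB.
Offset 8: leading byte 0xE0 = 11100000 → 3-byte char #4 = E0 B3 A8.
Offset 11: leading byte 0xE2 = 11100010 → 3-byte char #5 = E2 AA 9B.
Offset 14: leading byte 0xDB = 11011011 → 2-byte char #6 = DB 9F.
Offset 16: leading byte 0xCF = 11001111 → 2-byte char #7 = CF 86.
Offset 18: leading byte 0xD0 = 11010000 → 2-byte char #8 = D0 A8.
Leading byte 0xD0 = 11010000 matches 110xxxxx → 2-byte sequence.
Byte 1: 0xD0 = 11010000, payload 10000 (5 bits).
Byte 2: 0xA8 = 10101000 (10xxxxxx ✓), payload 101000.
Concatenate: 10000101000 = 0x428 (11 bits → U+0428).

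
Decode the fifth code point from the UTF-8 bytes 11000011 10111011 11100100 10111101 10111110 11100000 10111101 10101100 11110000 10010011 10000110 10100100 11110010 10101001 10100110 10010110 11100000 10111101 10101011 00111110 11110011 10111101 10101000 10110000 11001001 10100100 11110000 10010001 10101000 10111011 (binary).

Offset 0: leading byte 0xC3 = 11000011 → 2-byte char #1 = C3 BB.
Offset 2: leading byte 0xE4 = 11100100 → 3-byte char #2 = E4 BD BE.
Offset 5: leading byte 0xE0 = 11100000 → 3-byte char #3 = E0 BD AC.
Offset 8: leading byte 0xF0 = 11110000 → 4-byte char #4 = F0 93 86 A4.
Offset 12: leading byte 0xF2 = 11110010 → 4-byte char #5 = F2 A9 A6 96.
Leading byte 0xF2 = 11110010 matches 11110xxx → 4-byte sequence.
Byte 1: 0xF2 = 11110010, payload 010 (3 bits).
Byte 2: 0xA9 = 10101001 (10xxxxxx ✓), payload 101001.
Byte 3: 0xA6 = 10100110 (10xxxxxx ✓), payload 100110.
Byte 4: 0x96 = 10010110 (10xxxxxx ✓), payload 010110.
Concatenate: 010101001100110010110 = 0xA9996 (21 bits → U+A9996).

U+A9996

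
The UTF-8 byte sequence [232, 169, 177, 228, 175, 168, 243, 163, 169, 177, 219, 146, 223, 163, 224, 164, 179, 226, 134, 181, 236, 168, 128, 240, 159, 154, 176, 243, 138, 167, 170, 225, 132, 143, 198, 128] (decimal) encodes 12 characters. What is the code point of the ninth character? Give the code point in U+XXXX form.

U+1F6B0

Offset 0: leading byte 0xE8 = 11101000 → 3-byte char #1 = E8 A9 B1.
Offset 3: leading byte 0xE4 = 11100100 → 3-byte char #2 = E4 AF A8.
Offset 6: leading byte 0xF3 = 11110011 → 4-byte char #3 = F3 A3 A9 B1.
Offset 10: leading byte 0xDB = 11011011 → 2-byte char #4 = DB 92.
Offset 12: leading byte 0xDF = 11011111 → 2-byte char #5 = DF A3.
Offset 14: leading byte 0xE0 = 11100000 → 3-byte char #6 = E0 A4 B3.
Offset 17: leading byte 0xE2 = 11100010 → 3-byte char #7 = E2 86 B5.
Offset 20: leading byte 0xEC = 11101100 → 3-byte char #8 = EC A8 80.
Offset 23: leading byte 0xF0 = 11110000 → 4-byte char #9 = F0 9F 9A B0.
Leading byte 0xF0 = 11110000 matches 11110xxx → 4-byte sequence.
Byte 1: 0xF0 = 11110000, payload 000 (3 bits).
Byte 2: 0x9F = 10011111 (10xxxxxx ✓), payload 011111.
Byte 3: 0x9A = 10011010 (10xxxxxx ✓), payload 011010.
Byte 4: 0xB0 = 10110000 (10xxxxxx ✓), payload 110000.
Concatenate: 000011111011010110000 = 0x1F6B0 (21 bits → U+1F6B0).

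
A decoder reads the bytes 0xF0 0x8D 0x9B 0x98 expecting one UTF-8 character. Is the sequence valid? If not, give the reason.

Leading byte 0xF0 = 11110000 → 4-byte form.
Continuation bytes all match 10xxxxxx. Payload decodes to 0xD6D8.
But 0xD6D8 < 0x10000, the minimum for a 4-byte sequence — this is an overlong encoding.

invalid (overlong encoding)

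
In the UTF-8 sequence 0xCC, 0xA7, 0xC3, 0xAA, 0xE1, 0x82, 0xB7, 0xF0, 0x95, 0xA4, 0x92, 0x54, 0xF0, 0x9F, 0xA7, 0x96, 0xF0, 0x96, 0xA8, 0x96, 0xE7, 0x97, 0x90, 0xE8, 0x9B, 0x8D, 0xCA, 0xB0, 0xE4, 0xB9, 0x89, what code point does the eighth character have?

Offset 0: leading byte 0xCC = 11001100 → 2-byte char #1 = CC A7.
Offset 2: leading byte 0xC3 = 11000011 → 2-byte char #2 = C3 AA.
Offset 4: leading byte 0xE1 = 11100001 → 3-byte char #3 = E1 82 B7.
Offset 7: leading byte 0xF0 = 11110000 → 4-byte char #4 = F0 95 A4 92.
Offset 11: leading byte 0x54 = 01010100 → 1-byte char #5 = 54.
Offset 12: leading byte 0xF0 = 11110000 → 4-byte char #6 = F0 9F A7 96.
Offset 16: leading byte 0xF0 = 11110000 → 4-byte char #7 = F0 96 A8 96.
Offset 20: leading byte 0xE7 = 11100111 → 3-byte char #8 = E7 97 90.
Leading byte 0xE7 = 11100111 matches 1110xxxx → 3-byte sequence.
Byte 1: 0xE7 = 11100111, payload 0111 (4 bits).
Byte 2: 0x97 = 10010111 (10xxxxxx ✓), payload 010111.
Byte 3: 0x90 = 10010000 (10xxxxxx ✓), payload 010000.
Concatenate: 0111010111010000 = 0x75D0 (16 bits → U+75D0).

U+75D0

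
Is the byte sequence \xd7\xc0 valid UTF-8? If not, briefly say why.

Leading byte 0xD7 = 11010111 → 2-byte form.
Byte 2 is 0xC0 = 11000000, which is not 10xxxxxx — expected a continuation byte.

invalid (non-continuation byte where continuation expected)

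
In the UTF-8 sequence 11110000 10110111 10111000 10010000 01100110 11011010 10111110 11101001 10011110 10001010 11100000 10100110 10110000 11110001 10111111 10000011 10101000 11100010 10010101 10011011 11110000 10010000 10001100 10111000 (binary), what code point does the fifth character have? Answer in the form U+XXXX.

Offset 0: leading byte 0xF0 = 11110000 → 4-byte char #1 = F0 B7 B8 90.
Offset 4: leading byte 0x66 = 01100110 → 1-byte char #2 = 66.
Offset 5: leading byte 0xDA = 11011010 → 2-byte char #3 = DA BE.
Offset 7: leading byte 0xE9 = 11101001 → 3-byte char #4 = E9 9E 8A.
Offset 10: leading byte 0xE0 = 11100000 → 3-byte char #5 = E0 A6 B0.
Leading byte 0xE0 = 11100000 matches 1110xxxx → 3-byte sequence.
Byte 1: 0xE0 = 11100000, payload 0000 (4 bits).
Byte 2: 0xA6 = 10100110 (10xxxxxx ✓), payload 100110.
Byte 3: 0xB0 = 10110000 (10xxxxxx ✓), payload 110000.
Concatenate: 0000100110110000 = 0x9B0 (16 bits → U+09B0).

U+09B0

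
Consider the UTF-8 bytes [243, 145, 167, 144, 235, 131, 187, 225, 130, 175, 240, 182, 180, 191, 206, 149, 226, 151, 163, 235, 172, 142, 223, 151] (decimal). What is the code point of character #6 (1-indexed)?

U+25E3

Offset 0: leading byte 0xF3 = 11110011 → 4-byte char #1 = F3 91 A7 90.
Offset 4: leading byte 0xEB = 11101011 → 3-byte char #2 = EB 83 BB.
Offset 7: leading byte 0xE1 = 11100001 → 3-byte char #3 = E1 82 AF.
Offset 10: leading byte 0xF0 = 11110000 → 4-byte char #4 = F0 B6 B4 BF.
Offset 14: leading byte 0xCE = 11001110 → 2-byte char #5 = CE 95.
Offset 16: leading byte 0xE2 = 11100010 → 3-byte char #6 = E2 97 A3.
Leading byte 0xE2 = 11100010 matches 1110xxxx → 3-byte sequence.
Byte 1: 0xE2 = 11100010, payload 0010 (4 bits).
Byte 2: 0x97 = 10010111 (10xxxxxx ✓), payload 010111.
Byte 3: 0xA3 = 10100011 (10xxxxxx ✓), payload 100011.
Concatenate: 0010010111100011 = 0x25E3 (16 bits → U+25E3).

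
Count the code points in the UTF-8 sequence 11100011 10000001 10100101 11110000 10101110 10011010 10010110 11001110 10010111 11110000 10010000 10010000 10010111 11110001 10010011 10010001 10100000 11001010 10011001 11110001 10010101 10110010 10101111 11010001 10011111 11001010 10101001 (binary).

9

Byte at offset 0: 0xE3 = 11100011 → 3-byte char (#1). Advance 3.
Byte at offset 3: 0xF0 = 11110000 → 4-byte char (#2). Advance 4.
Byte at offset 7: 0xCE = 11001110 → 2-byte char (#3). Advance 2.
Byte at offset 9: 0xF0 = 11110000 → 4-byte char (#4). Advance 4.
Byte at offset 13: 0xF1 = 11110001 → 4-byte char (#5). Advance 4.
Byte at offset 17: 0xCA = 11001010 → 2-byte char (#6). Advance 2.
Byte at offset 19: 0xF1 = 11110001 → 4-byte char (#7). Advance 4.
Byte at offset 23: 0xD1 = 11010001 → 2-byte char (#8). Advance 2.
Byte at offset 25: 0xCA = 11001010 → 2-byte char (#9). Advance 2.
Reached end at offset 27 after 9 code points.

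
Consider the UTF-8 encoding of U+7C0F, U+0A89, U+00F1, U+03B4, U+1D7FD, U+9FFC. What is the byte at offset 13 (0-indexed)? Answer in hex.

U+7C0F → 3-byte form E7 B0 8F at offsets 0–2.
U+0A89 → 3-byte form E0 AA 89 at offsets 3–5.
U+00F1 → 2-byte form C3 B1 at offsets 6–7.
U+03B4 → 2-byte form CE B4 at offsets 8–9.
U+1D7FD → 4-byte form F0 9D 9F BD at offsets 10–13.
Offset 13 falls in char 5's range; it's byte 4 of F0 9D 9F BD = 0xBD.

0xBD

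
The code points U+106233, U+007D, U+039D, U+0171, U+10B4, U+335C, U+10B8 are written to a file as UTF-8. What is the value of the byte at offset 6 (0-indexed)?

0x9D

U+106233 → 4-byte form F4 86 88 B3 at offsets 0–3.
U+007D → 1-byte form 7D at offsets 4–4.
U+039D → 2-byte form CE 9D at offsets 5–6.
Offset 6 falls in char 3's range; it's byte 2 of CE 9D = 0x9D.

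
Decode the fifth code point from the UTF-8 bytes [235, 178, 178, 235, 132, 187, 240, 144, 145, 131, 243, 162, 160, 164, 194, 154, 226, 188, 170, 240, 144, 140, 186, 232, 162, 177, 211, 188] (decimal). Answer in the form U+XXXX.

Offset 0: leading byte 0xEB = 11101011 → 3-byte char #1 = EB B2 B2.
Offset 3: leading byte 0xEB = 11101011 → 3-byte char #2 = EB 84 BB.
Offset 6: leading byte 0xF0 = 11110000 → 4-byte char #3 = F0 90 91 83.
Offset 10: leading byte 0xF3 = 11110011 → 4-byte char #4 = F3 A2 A0 A4.
Offset 14: leading byte 0xC2 = 11000010 → 2-byte char #5 = C2 9A.
Leading byte 0xC2 = 11000010 matches 110xxxxx → 2-byte sequence.
Byte 1: 0xC2 = 11000010, payload 00010 (5 bits).
Byte 2: 0x9A = 10011010 (10xxxxxx ✓), payload 011010.
Concatenate: 00010011010 = 0x9A (11 bits → U+009A).

U+009A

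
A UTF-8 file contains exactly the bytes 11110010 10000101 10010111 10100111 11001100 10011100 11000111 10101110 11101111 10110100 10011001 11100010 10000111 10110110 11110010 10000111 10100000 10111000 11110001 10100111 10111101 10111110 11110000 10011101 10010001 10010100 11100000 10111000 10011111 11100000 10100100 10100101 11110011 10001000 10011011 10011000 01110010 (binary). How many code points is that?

Byte at offset 0: 0xF2 = 11110010 → 4-byte char (#1). Advance 4.
Byte at offset 4: 0xCC = 11001100 → 2-byte char (#2). Advance 2.
Byte at offset 6: 0xC7 = 11000111 → 2-byte char (#3). Advance 2.
Byte at offset 8: 0xEF = 11101111 → 3-byte char (#4). Advance 3.
Byte at offset 11: 0xE2 = 11100010 → 3-byte char (#5). Advance 3.
Byte at offset 14: 0xF2 = 11110010 → 4-byte char (#6). Advance 4.
Byte at offset 18: 0xF1 = 11110001 → 4-byte char (#7). Advance 4.
Byte at offset 22: 0xF0 = 11110000 → 4-byte char (#8). Advance 4.
Byte at offset 26: 0xE0 = 11100000 → 3-byte char (#9). Advance 3.
Byte at offset 29: 0xE0 = 11100000 → 3-byte char (#10). Advance 3.
Byte at offset 32: 0xF3 = 11110011 → 4-byte char (#11). Advance 4.
Byte at offset 36: 0x72 = 01110010 → 1-byte char (#12). Advance 1.
Reached end at offset 37 after 12 code points.

12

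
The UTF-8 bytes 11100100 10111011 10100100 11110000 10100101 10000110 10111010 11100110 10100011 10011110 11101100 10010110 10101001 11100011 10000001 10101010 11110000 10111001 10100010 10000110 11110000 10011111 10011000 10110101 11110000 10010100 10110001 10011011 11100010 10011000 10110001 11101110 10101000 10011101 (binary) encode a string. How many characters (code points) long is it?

10

Byte at offset 0: 0xE4 = 11100100 → 3-byte char (#1). Advance 3.
Byte at offset 3: 0xF0 = 11110000 → 4-byte char (#2). Advance 4.
Byte at offset 7: 0xE6 = 11100110 → 3-byte char (#3). Advance 3.
Byte at offset 10: 0xEC = 11101100 → 3-byte char (#4). Advance 3.
Byte at offset 13: 0xE3 = 11100011 → 3-byte char (#5). Advance 3.
Byte at offset 16: 0xF0 = 11110000 → 4-byte char (#6). Advance 4.
Byte at offset 20: 0xF0 = 11110000 → 4-byte char (#7). Advance 4.
Byte at offset 24: 0xF0 = 11110000 → 4-byte char (#8). Advance 4.
Byte at offset 28: 0xE2 = 11100010 → 3-byte char (#9). Advance 3.
Byte at offset 31: 0xEE = 11101110 → 3-byte char (#10). Advance 3.
Reached end at offset 34 after 10 code points.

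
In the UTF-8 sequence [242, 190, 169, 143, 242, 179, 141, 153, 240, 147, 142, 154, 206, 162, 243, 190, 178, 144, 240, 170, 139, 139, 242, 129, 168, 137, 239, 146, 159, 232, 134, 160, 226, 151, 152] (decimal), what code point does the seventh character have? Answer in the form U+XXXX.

U+81A09

Offset 0: leading byte 0xF2 = 11110010 → 4-byte char #1 = F2 BE A9 8F.
Offset 4: leading byte 0xF2 = 11110010 → 4-byte char #2 = F2 B3 8D 99.
Offset 8: leading byte 0xF0 = 11110000 → 4-byte char #3 = F0 93 8E 9A.
Offset 12: leading byte 0xCE = 11001110 → 2-byte char #4 = CE A2.
Offset 14: leading byte 0xF3 = 11110011 → 4-byte char #5 = F3 BE B2 90.
Offset 18: leading byte 0xF0 = 11110000 → 4-byte char #6 = F0 AA 8B 8B.
Offset 22: leading byte 0xF2 = 11110010 → 4-byte char #7 = F2 81 A8 89.
Leading byte 0xF2 = 11110010 matches 11110xxx → 4-byte sequence.
Byte 1: 0xF2 = 11110010, payload 010 (3 bits).
Byte 2: 0x81 = 10000001 (10xxxxxx ✓), payload 000001.
Byte 3: 0xA8 = 10101000 (10xxxxxx ✓), payload 101000.
Byte 4: 0x89 = 10001001 (10xxxxxx ✓), payload 001001.
Concatenate: 010000001101000001001 = 0x81A09 (21 bits → U+81A09).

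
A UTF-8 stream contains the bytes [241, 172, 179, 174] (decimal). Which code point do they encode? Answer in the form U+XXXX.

U+6CCEE

Leading byte 0xF1 = 11110001 matches 11110xxx → 4-byte sequence.
Byte 1: 0xF1 = 11110001, payload 001 (3 bits).
Byte 2: 0xAC = 10101100 (10xxxxxx ✓), payload 101100.
Byte 3: 0xB3 = 10110011 (10xxxxxx ✓), payload 110011.
Byte 4: 0xAE = 10101110 (10xxxxxx ✓), payload 101110.
Concatenate: 001101100110011101110 = 0x6CCEE (21 bits → U+6CCEE).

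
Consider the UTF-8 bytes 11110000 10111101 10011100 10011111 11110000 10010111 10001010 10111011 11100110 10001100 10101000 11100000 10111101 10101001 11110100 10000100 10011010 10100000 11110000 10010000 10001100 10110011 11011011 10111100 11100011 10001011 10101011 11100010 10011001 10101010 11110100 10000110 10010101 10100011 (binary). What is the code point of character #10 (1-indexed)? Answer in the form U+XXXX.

Offset 0: leading byte 0xF0 = 11110000 → 4-byte char #1 = F0 BD 9C 9F.
Offset 4: leading byte 0xF0 = 11110000 → 4-byte char #2 = F0 97 8A BB.
Offset 8: leading byte 0xE6 = 11100110 → 3-byte char #3 = E6 8C A8.
Offset 11: leading byte 0xE0 = 11100000 → 3-byte char #4 = E0 BD A9.
Offset 14: leading byte 0xF4 = 11110100 → 4-byte char #5 = F4 84 9A A0.
Offset 18: leading byte 0xF0 = 11110000 → 4-byte char #6 = F0 90 8C B3.
Offset 22: leading byte 0xDB = 11011011 → 2-byte char #7 = DB BC.
Offset 24: leading byte 0xE3 = 11100011 → 3-byte char #8 = E3 8B AB.
Offset 27: leading byte 0xE2 = 11100010 → 3-byte char #9 = E2 99 AA.
Offset 30: leading byte 0xF4 = 11110100 → 4-byte char #10 = F4 86 95 A3.
Leading byte 0xF4 = 11110100 matches 11110xxx → 4-byte sequence.
Byte 1: 0xF4 = 11110100, payload 100 (3 bits).
Byte 2: 0x86 = 10000110 (10xxxxxx ✓), payload 000110.
Byte 3: 0x95 = 10010101 (10xxxxxx ✓), payload 010101.
Byte 4: 0xA3 = 10100011 (10xxxxxx ✓), payload 100011.
Concatenate: 100000110010101100011 = 0x106563 (21 bits → U+106563).

U+106563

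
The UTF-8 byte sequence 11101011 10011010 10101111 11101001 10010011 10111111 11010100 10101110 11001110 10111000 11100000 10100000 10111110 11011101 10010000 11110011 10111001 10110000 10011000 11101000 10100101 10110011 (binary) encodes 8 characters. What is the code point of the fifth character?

U+083E

Offset 0: leading byte 0xEB = 11101011 → 3-byte char #1 = EB 9A AF.
Offset 3: leading byte 0xE9 = 11101001 → 3-byte char #2 = E9 93 BF.
Offset 6: leading byte 0xD4 = 11010100 → 2-byte char #3 = D4 AE.
Offset 8: leading byte 0xCE = 11001110 → 2-byte char #4 = CE B8.
Offset 10: leading byte 0xE0 = 11100000 → 3-byte char #5 = E0 A0 BE.
Leading byte 0xE0 = 11100000 matches 1110xxxx → 3-byte sequence.
Byte 1: 0xE0 = 11100000, payload 0000 (4 bits).
Byte 2: 0xA0 = 10100000 (10xxxxxx ✓), payload 100000.
Byte 3: 0xBE = 10111110 (10xxxxxx ✓), payload 111110.
Concatenate: 0000100000111110 = 0x83E (16 bits → U+083E).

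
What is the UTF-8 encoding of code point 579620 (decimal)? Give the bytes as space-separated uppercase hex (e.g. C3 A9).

U+8D824 = 0x8D824 = 579620 decimal. In range U+10000–U+10FFFF → 4-byte form: 11110xxx 10xxxxxx 10xxxxxx 10xxxxxx.
Binary (21 bits): 010001101100000100100.
Split 3+6+6+6: 010 | 001101 | 100000 | 100100.
Byte 1: 11110010 = 0xF2.
Byte 2: 10001101 = 0x8D.
Byte 3: 10100000 = 0xA0.
Byte 4: 10100100 = 0xA4.

F2 8D A0 A4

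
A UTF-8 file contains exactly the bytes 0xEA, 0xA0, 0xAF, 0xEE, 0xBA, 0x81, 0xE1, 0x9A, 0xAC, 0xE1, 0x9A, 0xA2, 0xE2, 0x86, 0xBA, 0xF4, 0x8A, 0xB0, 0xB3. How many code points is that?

Byte at offset 0: 0xEA = 11101010 → 3-byte char (#1). Advance 3.
Byte at offset 3: 0xEE = 11101110 → 3-byte char (#2). Advance 3.
Byte at offset 6: 0xE1 = 11100001 → 3-byte char (#3). Advance 3.
Byte at offset 9: 0xE1 = 11100001 → 3-byte char (#4). Advance 3.
Byte at offset 12: 0xE2 = 11100010 → 3-byte char (#5). Advance 3.
Byte at offset 15: 0xF4 = 11110100 → 4-byte char (#6). Advance 4.
Reached end at offset 19 after 6 code points.

6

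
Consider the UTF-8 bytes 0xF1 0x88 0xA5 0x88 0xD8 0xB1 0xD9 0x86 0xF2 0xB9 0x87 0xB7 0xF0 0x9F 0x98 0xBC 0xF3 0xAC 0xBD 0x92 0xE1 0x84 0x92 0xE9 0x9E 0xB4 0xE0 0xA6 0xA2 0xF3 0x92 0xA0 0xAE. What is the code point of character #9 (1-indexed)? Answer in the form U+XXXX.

Offset 0: leading byte 0xF1 = 11110001 → 4-byte char #1 = F1 88 A5 88.
Offset 4: leading byte 0xD8 = 11011000 → 2-byte char #2 = D8 B1.
Offset 6: leading byte 0xD9 = 11011001 → 2-byte char #3 = D9 86.
Offset 8: leading byte 0xF2 = 11110010 → 4-byte char #4 = F2 B9 87 B7.
Offset 12: leading byte 0xF0 = 11110000 → 4-byte char #5 = F0 9F 98 BC.
Offset 16: leading byte 0xF3 = 11110011 → 4-byte char #6 = F3 AC BD 92.
Offset 20: leading byte 0xE1 = 11100001 → 3-byte char #7 = E1 84 92.
Offset 23: leading byte 0xE9 = 11101001 → 3-byte char #8 = E9 9E B4.
Offset 26: leading byte 0xE0 = 11100000 → 3-byte char #9 = E0 A6 A2.
Leading byte 0xE0 = 11100000 matches 1110xxxx → 3-byte sequence.
Byte 1: 0xE0 = 11100000, payload 0000 (4 bits).
Byte 2: 0xA6 = 10100110 (10xxxxxx ✓), payload 100110.
Byte 3: 0xA2 = 10100010 (10xxxxxx ✓), payload 100010.
Concatenate: 0000100110100010 = 0x9A2 (16 bits → U+09A2).

U+09A2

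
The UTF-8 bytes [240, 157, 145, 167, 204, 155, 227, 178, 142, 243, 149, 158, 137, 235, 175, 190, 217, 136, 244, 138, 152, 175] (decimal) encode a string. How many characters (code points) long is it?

7

Byte at offset 0: 0xF0 = 11110000 → 4-byte char (#1). Advance 4.
Byte at offset 4: 0xCC = 11001100 → 2-byte char (#2). Advance 2.
Byte at offset 6: 0xE3 = 11100011 → 3-byte char (#3). Advance 3.
Byte at offset 9: 0xF3 = 11110011 → 4-byte char (#4). Advance 4.
Byte at offset 13: 0xEB = 11101011 → 3-byte char (#5). Advance 3.
Byte at offset 16: 0xD9 = 11011001 → 2-byte char (#6). Advance 2.
Byte at offset 18: 0xF4 = 11110100 → 4-byte char (#7). Advance 4.
Reached end at offset 22 after 7 code points.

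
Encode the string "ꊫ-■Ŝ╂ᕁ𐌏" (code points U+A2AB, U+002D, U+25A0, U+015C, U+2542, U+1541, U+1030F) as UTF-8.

U+A2AB: 3-byte form → EA 8A AB.
U+002D: 1-byte form → 2D.
U+25A0: 3-byte form → E2 96 A0.
U+015C: 2-byte form → C5 9C.
U+2542: 3-byte form → E2 95 82.
U+1541: 3-byte form → E1 95 81.
U+1030F: 4-byte form → F0 90 8C 8F.
Concatenated (19 bytes): EA 8A AB 2D E2 96 A0 C5 9C E2 95 82 E1 95 81 F0 90 8C 8F.

EA 8A AB 2D E2 96 A0 C5 9C E2 95 82 E1 95 81 F0 90 8C 8F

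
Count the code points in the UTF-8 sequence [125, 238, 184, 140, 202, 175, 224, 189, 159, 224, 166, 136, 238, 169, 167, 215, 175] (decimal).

7

Byte at offset 0: 0x7D = 01111101 → 1-byte char (#1). Advance 1.
Byte at offset 1: 0xEE = 11101110 → 3-byte char (#2). Advance 3.
Byte at offset 4: 0xCA = 11001010 → 2-byte char (#3). Advance 2.
Byte at offset 6: 0xE0 = 11100000 → 3-byte char (#4). Advance 3.
Byte at offset 9: 0xE0 = 11100000 → 3-byte char (#5). Advance 3.
Byte at offset 12: 0xEE = 11101110 → 3-byte char (#6). Advance 3.
Byte at offset 15: 0xD7 = 11010111 → 2-byte char (#7). Advance 2.
Reached end at offset 17 after 7 code points.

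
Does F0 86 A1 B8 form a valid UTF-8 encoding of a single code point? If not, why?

invalid (overlong encoding)

Leading byte 0xF0 = 11110000 → 4-byte form.
Continuation bytes all match 10xxxxxx. Payload decodes to 0x6878.
But 0x6878 < 0x10000, the minimum for a 4-byte sequence — this is an overlong encoding.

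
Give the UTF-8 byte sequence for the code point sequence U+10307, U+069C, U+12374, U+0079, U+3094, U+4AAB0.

U+10307: 4-byte form → F0 90 8C 87.
U+069C: 2-byte form → DA 9C.
U+12374: 4-byte form → F0 92 8D B4.
U+0079: 1-byte form → 79.
U+3094: 3-byte form → E3 82 94.
U+4AAB0: 4-byte form → F1 8A AA B0.
Concatenated (18 bytes): F0 90 8C 87 DA 9C F0 92 8D B4 79 E3 82 94 F1 8A AA B0.

F0 90 8C 87 DA 9C F0 92 8D B4 79 E3 82 94 F1 8A AA B0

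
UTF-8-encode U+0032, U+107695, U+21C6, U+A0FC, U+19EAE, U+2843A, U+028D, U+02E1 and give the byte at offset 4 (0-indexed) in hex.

U+0032 → 1-byte form 32 at offsets 0–0.
U+107695 → 4-byte form F4 87 9A 95 at offsets 1–4.
Offset 4 falls in char 2's range; it's byte 4 of F4 87 9A 95 = 0x95.

0x95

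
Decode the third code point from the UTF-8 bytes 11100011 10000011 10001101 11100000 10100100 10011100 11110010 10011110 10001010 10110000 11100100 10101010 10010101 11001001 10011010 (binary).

U+9E2B0

Offset 0: leading byte 0xE3 = 11100011 → 3-byte char #1 = E3 83 8D.
Offset 3: leading byte 0xE0 = 11100000 → 3-byte char #2 = E0 A4 9C.
Offset 6: leading byte 0xF2 = 11110010 → 4-byte char #3 = F2 9E 8A B0.
Leading byte 0xF2 = 11110010 matches 11110xxx → 4-byte sequence.
Byte 1: 0xF2 = 11110010, payload 010 (3 bits).
Byte 2: 0x9E = 10011110 (10xxxxxx ✓), payload 011110.
Byte 3: 0x8A = 10001010 (10xxxxxx ✓), payload 001010.
Byte 4: 0xB0 = 10110000 (10xxxxxx ✓), payload 110000.
Concatenate: 010011110001010110000 = 0x9E2B0 (21 bits → U+9E2B0).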